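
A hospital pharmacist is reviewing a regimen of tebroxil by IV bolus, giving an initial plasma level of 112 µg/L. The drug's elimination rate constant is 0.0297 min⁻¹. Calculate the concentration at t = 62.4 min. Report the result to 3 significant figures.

C(t) = C₀ e^(−kt) = 112 × e^(−0.02970 × 62.4) = 112 × e^(−1.853) = 112 × 0.1567 ≈ 17.6 µg/L

17.6 µg/L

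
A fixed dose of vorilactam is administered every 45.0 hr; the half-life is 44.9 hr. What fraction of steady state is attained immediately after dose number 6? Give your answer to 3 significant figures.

0.985

k = ln 2 / 44.9 = 0.01544 hr⁻¹
f_n = 1 − e^(−nkτ) = 1 − e^(−6 × 0.01544 × 45.0) = 1 − e^(−4.168) = 1 − 0.01548 ≈ 0.985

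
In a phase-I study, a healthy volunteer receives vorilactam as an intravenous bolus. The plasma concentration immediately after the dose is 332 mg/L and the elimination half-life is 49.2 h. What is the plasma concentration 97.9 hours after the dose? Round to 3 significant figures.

k = ln 2 / 49.2 = 0.01409 h⁻¹
97.9 h is 1.990 half-lives, so C = 332 × (1/2)^1.990 = 332 × 0.2518 ≈ 83.6 mg/L

83.6 mg/L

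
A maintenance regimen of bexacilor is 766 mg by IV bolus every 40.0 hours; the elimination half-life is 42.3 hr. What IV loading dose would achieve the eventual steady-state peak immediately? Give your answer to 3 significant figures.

1590 mg

k = ln 2 / 42.3 = 0.01639 hr⁻¹
Accumulation ratio R = 1 / (1 − e^(−kτ)) = 1 / (1 − e^(−0.01639×40.0)) = 1 / (1 − 0.5192) = 2.080
Loading dose = maintenance dose × R = 766 × 2.080 ≈ 1590 mg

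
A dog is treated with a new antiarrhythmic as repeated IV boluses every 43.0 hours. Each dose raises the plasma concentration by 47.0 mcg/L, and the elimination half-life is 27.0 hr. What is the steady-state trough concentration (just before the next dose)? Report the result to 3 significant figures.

23.3 mcg/L

k = ln 2 / 27.0 = 0.02567 hr⁻¹
Fraction remaining after one interval: e^(−kτ) = e^(−0.02567 × 43.0) = 0.3316
R = 1 / (1 − 0.3316) = 1.496
Css,max = 47.0 × 1.496 = 70.31 mcg/L
Css,min = Css,max × e^(−kτ) = 70.31 × 0.3316 ≈ 23.3 mcg/L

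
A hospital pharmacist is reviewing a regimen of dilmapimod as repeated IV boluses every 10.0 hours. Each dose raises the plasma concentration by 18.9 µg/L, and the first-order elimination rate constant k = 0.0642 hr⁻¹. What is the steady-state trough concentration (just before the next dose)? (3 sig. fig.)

21.0 µg/L

Fraction remaining after one interval: e^(−kτ) = e^(−0.06420 × 10.0) = 0.5262
R = 1 / (1 − 0.5262) = 2.111
Css,max = 18.9 × 2.111 = 39.89 µg/L
Css,min = Css,max × e^(−kτ) = 39.89 × 0.5262 ≈ 21.0 µg/L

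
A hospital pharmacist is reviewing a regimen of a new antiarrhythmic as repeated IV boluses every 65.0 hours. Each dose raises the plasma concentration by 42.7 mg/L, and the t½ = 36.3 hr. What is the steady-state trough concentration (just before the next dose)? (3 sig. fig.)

17.4 mg/L

k = ln 2 / 36.3 = 0.01909 hr⁻¹
Fraction remaining after one interval: e^(−kτ) = e^(−0.01909 × 65.0) = 0.2890
R = 1 / (1 − 0.2890) = 1.407
Css,max = 42.7 × 1.407 = 60.06 mg/L
Css,min = Css,max × e^(−kτ) = 60.06 × 0.2890 ≈ 17.4 mg/L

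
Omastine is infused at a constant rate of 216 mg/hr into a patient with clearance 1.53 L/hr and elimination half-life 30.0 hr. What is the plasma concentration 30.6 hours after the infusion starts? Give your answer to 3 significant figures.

71.6 mg/L

Css = rate / CL = 216 / 1.53 = 141.2 mg/L
k = ln 2 / 30.0 = 0.02310 hr⁻¹
C(t) = Css (1 − e^(−kt)) = 141.2 × (1 − e^(−0.7070)) = 141.2 × 0.5069 ≈ 71.6 mg/L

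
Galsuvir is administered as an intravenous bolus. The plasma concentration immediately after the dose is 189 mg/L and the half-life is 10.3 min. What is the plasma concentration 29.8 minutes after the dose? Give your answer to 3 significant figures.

25.4 mg/L

k = ln 2 / 10.3 = 0.06730 min⁻¹
C(t) = C₀ e^(−kt) = 189 × e^(−0.06730 × 29.8) = 189 × e^(−2.005) = 189 × 0.1346 ≈ 25.4 mg/L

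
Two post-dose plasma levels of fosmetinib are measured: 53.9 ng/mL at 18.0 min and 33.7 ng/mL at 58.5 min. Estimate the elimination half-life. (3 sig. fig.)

k = ln(C₁/C₂) / (t₂ − t₁) = ln(53.9/33.7) / (58.5 − 18.0)
  = 0.4696 / 40.50 = 0.01160 min⁻¹
t½ = ln 2 / k = ln 2 / 0.01160 ≈ 59.8 minutes

59.8 minutes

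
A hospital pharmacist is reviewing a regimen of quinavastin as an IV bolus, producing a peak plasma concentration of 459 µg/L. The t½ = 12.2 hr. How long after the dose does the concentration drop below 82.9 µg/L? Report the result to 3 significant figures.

k = ln 2 / 12.2 = 0.05682 hr⁻¹
C(t) = C₀ e^(−kt)  ⇒  t = ln(C₀/C) / k
t = ln(459/82.9) / 0.05682 = 1.711 / 0.05682 ≈ 30.1 hours

30.1 hours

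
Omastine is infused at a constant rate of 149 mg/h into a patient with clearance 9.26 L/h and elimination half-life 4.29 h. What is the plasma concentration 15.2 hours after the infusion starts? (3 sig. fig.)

14.7 mg/L

Css = rate / CL = 149 / 9.26 = 16.09 mg/L
k = ln 2 / 4.29 = 0.1616 h⁻¹
C(t) = Css (1 − e^(−kt)) = 16.09 × (1 − e^(−2.456)) = 16.09 × 0.9142 ≈ 14.7 mg/L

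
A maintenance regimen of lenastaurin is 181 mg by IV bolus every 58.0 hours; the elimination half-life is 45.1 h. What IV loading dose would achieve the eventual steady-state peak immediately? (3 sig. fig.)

307 mg

k = ln 2 / 45.1 = 0.01537 h⁻¹
Accumulation ratio R = 1 / (1 − e^(−kτ)) = 1 / (1 − e^(−0.01537×58.0)) = 1 / (1 − 0.4101) = 1.695
Loading dose = maintenance dose × R = 181 × 1.695 ≈ 307 mg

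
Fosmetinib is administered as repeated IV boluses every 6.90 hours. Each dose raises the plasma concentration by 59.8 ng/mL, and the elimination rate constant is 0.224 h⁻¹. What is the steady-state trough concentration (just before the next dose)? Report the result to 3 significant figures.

Fraction remaining after one interval: e^(−kτ) = e^(−0.2240 × 6.90) = 0.2132
R = 1 / (1 − 0.2132) = 1.271
Css,max = 59.8 × 1.271 = 76.00 ng/mL
Css,min = Css,max × e^(−kτ) = 76.00 × 0.2132 ≈ 16.2 ng/mL

16.2 ng/mL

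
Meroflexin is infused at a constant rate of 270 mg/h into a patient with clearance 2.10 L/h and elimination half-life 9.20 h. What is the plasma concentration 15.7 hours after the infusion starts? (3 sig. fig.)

89.2 µg/mL

Css = rate / CL = 270 / 2.10 = 128.6 µg/mL
k = ln 2 / 9.20 = 0.07534 h⁻¹
C(t) = Css (1 − e^(−kt)) = 128.6 × (1 − e^(−1.183)) = 128.6 × 0.6936 ≈ 89.2 µg/mL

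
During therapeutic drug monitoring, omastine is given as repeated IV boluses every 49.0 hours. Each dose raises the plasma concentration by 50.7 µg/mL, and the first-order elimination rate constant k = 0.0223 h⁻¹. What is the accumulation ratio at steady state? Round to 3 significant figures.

1.50

Fraction remaining after one interval: e^(−kτ) = e^(−0.02230 × 49.0) = 0.3353
R = 1 / (1 − 0.3353) = 1 / 0.6647 ≈ 1.50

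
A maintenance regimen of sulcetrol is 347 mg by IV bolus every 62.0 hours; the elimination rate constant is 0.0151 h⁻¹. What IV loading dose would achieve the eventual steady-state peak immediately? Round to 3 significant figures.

571 mg

Accumulation ratio R = 1 / (1 − e^(−kτ)) = 1 / (1 − e^(−0.01510×62.0)) = 1 / (1 − 0.3921) = 1.645
Loading dose = maintenance dose × R = 347 × 1.645 ≈ 571 mg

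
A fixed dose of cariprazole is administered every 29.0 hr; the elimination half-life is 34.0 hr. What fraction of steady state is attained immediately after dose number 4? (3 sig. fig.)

k = ln 2 / 34.0 = 0.02039 hr⁻¹
f_n = 1 − e^(−nkτ) = 1 − e^(−4 × 0.02039 × 29.0) = 1 − e^(−2.365) = 1 − 0.09396 ≈ 0.906

0.906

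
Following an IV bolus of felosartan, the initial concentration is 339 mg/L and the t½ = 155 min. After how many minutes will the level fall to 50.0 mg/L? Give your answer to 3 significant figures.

k = ln 2 / 155 = 0.004472 min⁻¹
C(t) = C₀ e^(−kt)  ⇒  t = ln(C₀/C) / k
t = ln(339/50.0) / 0.004472 = 1.914 / 0.004472 ≈ 428 minutes

428 minutes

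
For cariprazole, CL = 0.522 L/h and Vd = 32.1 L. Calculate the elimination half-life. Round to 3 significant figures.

42.6 hours

k = CL / V = 0.522 / 32.1 = 0.01626 h⁻¹
t½ = ln 2 / k = ln 2 / 0.01626 ≈ 42.6 hours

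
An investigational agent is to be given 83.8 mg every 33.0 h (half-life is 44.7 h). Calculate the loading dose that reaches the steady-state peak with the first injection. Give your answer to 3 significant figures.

209 mg

k = ln 2 / 44.7 = 0.01551 h⁻¹
Accumulation ratio R = 1 / (1 − e^(−kτ)) = 1 / (1 − e^(−0.01551×33.0)) = 1 / (1 − 0.5995) = 2.497
Loading dose = maintenance dose × R = 83.8 × 2.497 ≈ 209 mg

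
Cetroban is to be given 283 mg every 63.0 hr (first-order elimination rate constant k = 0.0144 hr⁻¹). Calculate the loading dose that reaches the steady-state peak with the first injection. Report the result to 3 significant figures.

Accumulation ratio R = 1 / (1 − e^(−kτ)) = 1 / (1 − e^(−0.01440×63.0)) = 1 / (1 − 0.4037) = 1.677
Loading dose = maintenance dose × R = 283 × 1.677 ≈ 475 mg

475 mg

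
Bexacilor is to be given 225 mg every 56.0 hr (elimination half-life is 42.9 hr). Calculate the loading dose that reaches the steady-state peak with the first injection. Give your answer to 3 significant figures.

k = ln 2 / 42.9 = 0.01616 hr⁻¹
Accumulation ratio R = 1 / (1 − e^(−kτ)) = 1 / (1 − e^(−0.01616×56.0)) = 1 / (1 − 0.4046) = 1.680
Loading dose = maintenance dose × R = 225 × 1.680 ≈ 378 mg

378 mg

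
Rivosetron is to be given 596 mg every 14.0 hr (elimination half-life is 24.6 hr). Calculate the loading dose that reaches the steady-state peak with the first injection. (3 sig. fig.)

k = ln 2 / 24.6 = 0.02818 hr⁻¹
Accumulation ratio R = 1 / (1 − e^(−kτ)) = 1 / (1 − e^(−0.02818×14.0)) = 1 / (1 − 0.6740) = 3.068
Loading dose = maintenance dose × R = 596 × 3.068 ≈ 1830 mg

1830 mg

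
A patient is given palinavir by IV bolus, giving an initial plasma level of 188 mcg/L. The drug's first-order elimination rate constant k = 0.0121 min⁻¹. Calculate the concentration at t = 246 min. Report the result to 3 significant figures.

9.58 mcg/L

C(t) = C₀ e^(−kt) = 188 × e^(−0.01210 × 246) = 188 × e^(−2.977) = 188 × 0.05097 ≈ 9.58 mcg/L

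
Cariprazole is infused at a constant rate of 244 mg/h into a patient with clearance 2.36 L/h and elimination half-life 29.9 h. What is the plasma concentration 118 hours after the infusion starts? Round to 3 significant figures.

96.7 µg/mL

Css = rate / CL = 244 / 2.36 = 103.4 µg/mL
k = ln 2 / 29.9 = 0.02318 h⁻¹
C(t) = Css (1 − e^(−kt)) = 103.4 × (1 − e^(−2.735)) = 103.4 × 0.9351 ≈ 96.7 µg/mL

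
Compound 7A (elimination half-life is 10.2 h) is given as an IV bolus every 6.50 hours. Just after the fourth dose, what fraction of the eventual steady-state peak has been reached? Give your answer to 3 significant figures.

k = ln 2 / 10.2 = 0.06796 h⁻¹
f_n = 1 − e^(−nkτ) = 1 − e^(−4 × 0.06796 × 6.50) = 1 − e^(−1.767) = 1 − 0.1709 ≈ 0.829

0.829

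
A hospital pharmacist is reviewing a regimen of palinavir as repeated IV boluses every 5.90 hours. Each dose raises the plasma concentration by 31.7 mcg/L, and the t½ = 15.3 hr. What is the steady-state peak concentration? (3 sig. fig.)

135 mcg/L

k = ln 2 / 15.3 = 0.04530 hr⁻¹
Fraction remaining after one interval: e^(−kτ) = e^(−0.04530 × 5.90) = 0.7654
R = 1 / (1 − 0.7654) = 4.263
Css,max = 31.7 × 4.263 ≈ 135 mcg/L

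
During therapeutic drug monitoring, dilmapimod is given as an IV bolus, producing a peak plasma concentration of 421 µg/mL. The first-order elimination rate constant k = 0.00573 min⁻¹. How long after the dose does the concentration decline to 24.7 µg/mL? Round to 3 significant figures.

C(t) = C₀ e^(−kt)  ⇒  t = ln(C₀/C) / k
t = ln(421/24.7) / 0.005730 = 2.836 / 0.005730 ≈ 495 minutes

495 minutes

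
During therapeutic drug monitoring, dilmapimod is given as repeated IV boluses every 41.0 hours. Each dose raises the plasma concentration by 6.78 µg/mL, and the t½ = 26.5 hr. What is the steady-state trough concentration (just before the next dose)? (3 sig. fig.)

3.53 µg/mL

k = ln 2 / 26.5 = 0.02616 hr⁻¹
Fraction remaining after one interval: e^(−kτ) = e^(−0.02616 × 41.0) = 0.3422
R = 1 / (1 − 0.3422) = 1.520
Css,max = 6.78 × 1.520 = 10.31 µg/mL
Css,min = Css,max × e^(−kτ) = 10.31 × 0.3422 ≈ 3.53 µg/mL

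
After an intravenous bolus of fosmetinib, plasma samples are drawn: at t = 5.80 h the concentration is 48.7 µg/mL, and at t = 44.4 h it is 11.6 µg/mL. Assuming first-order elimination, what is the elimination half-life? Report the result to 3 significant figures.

18.6 hours

k = ln(C₁/C₂) / (t₂ − t₁) = ln(48.7/11.6) / (44.4 − 5.80)
  = 1.435 / 38.60 = 0.03717 h⁻¹
t½ = ln 2 / k = ln 2 / 0.03717 ≈ 18.6 hours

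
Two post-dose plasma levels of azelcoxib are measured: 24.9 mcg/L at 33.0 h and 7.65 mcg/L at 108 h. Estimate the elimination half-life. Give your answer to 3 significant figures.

k = ln(C₁/C₂) / (t₂ − t₁) = ln(24.9/7.65) / (108 − 33.0)
  = 1.180 / 75.00 = 0.01574 h⁻¹
t½ = ln 2 / k = ln 2 / 0.01574 ≈ 44.0 hours

44.0 hours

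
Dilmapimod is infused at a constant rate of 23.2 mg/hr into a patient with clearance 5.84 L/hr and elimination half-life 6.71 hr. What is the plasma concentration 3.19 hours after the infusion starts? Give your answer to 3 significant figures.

1.12 µg/mL

Css = rate / CL = 23.2 / 5.84 = 3.973 µg/mL
k = ln 2 / 6.71 = 0.1033 hr⁻¹
C(t) = Css (1 − e^(−kt)) = 3.973 × (1 − e^(−0.3295)) = 3.973 × 0.2807 ≈ 1.12 µg/mL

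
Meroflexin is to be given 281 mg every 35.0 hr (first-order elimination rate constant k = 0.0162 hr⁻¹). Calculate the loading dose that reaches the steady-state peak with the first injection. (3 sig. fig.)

Accumulation ratio R = 1 / (1 − e^(−kτ)) = 1 / (1 − e^(−0.01620×35.0)) = 1 / (1 − 0.5672) = 2.311
Loading dose = maintenance dose × R = 281 × 2.311 ≈ 649 mg

649 mg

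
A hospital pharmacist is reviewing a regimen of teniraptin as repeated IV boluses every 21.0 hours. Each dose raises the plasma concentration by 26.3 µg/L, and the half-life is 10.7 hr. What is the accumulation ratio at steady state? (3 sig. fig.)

1.35

k = ln 2 / 10.7 = 0.06478 hr⁻¹
Fraction remaining after one interval: e^(−kτ) = e^(−0.06478 × 21.0) = 0.2566
R = 1 / (1 − 0.2566) = 1 / 0.7434 ≈ 1.35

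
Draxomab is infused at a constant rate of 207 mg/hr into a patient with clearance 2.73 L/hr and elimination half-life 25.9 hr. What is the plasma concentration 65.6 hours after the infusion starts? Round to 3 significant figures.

Css = rate / CL = 207 / 2.73 = 75.82 µg/mL
k = ln 2 / 25.9 = 0.02676 hr⁻¹
C(t) = Css (1 − e^(−kt)) = 75.82 × (1 − e^(−1.756)) = 75.82 × 0.8272 ≈ 62.7 µg/mL

62.7 µg/mL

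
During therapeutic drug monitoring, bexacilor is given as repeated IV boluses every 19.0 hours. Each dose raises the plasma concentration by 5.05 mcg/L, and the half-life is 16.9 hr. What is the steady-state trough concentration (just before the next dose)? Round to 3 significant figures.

k = ln 2 / 16.9 = 0.04101 hr⁻¹
Fraction remaining after one interval: e^(−kτ) = e^(−0.04101 × 19.0) = 0.4587
R = 1 / (1 − 0.4587) = 1.848
Css,max = 5.05 × 1.848 = 9.330 mcg/L
Css,min = Css,max × e^(−kτ) = 9.330 × 0.4587 ≈ 4.28 mcg/L

4.28 mcg/L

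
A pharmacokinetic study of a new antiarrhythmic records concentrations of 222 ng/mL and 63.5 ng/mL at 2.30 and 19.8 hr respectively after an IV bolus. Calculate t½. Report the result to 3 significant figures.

9.69 hours

k = ln(C₁/C₂) / (t₂ − t₁) = ln(222/63.5) / (19.8 − 2.30)
  = 1.252 / 17.50 = 0.07152 hr⁻¹
t½ = ln 2 / k = ln 2 / 0.07152 ≈ 9.69 hours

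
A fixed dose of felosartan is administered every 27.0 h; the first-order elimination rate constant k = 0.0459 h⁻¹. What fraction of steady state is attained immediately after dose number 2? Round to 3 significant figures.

0.916

f_n = 1 − e^(−nkτ) = 1 − e^(−2 × 0.04590 × 27.0) = 1 − e^(−2.479) = 1 − 0.08386 ≈ 0.916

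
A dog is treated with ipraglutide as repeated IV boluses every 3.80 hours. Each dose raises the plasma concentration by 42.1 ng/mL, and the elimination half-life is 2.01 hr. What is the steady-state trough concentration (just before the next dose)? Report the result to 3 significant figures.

15.5 ng/mL

k = ln 2 / 2.01 = 0.3448 hr⁻¹
Fraction remaining after one interval: e^(−kτ) = e^(−0.3448 × 3.80) = 0.2697
R = 1 / (1 − 0.2697) = 1.369
Css,max = 42.1 × 1.369 = 57.65 ng/mL
Css,min = Css,max × e^(−kτ) = 57.65 × 0.2697 ≈ 15.5 ng/mL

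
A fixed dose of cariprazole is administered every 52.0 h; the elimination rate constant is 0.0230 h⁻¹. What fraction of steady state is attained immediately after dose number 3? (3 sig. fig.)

f_n = 1 − e^(−nkτ) = 1 − e^(−3 × 0.02300 × 52.0) = 1 − e^(−3.588) = 1 − 0.02765 ≈ 0.972

0.972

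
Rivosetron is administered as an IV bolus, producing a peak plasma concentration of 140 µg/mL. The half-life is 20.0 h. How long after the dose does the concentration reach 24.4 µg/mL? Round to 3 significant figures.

50.4 hours

k = ln 2 / 20.0 = 0.03466 h⁻¹
C(t) = C₀ e^(−kt)  ⇒  t = ln(C₀/C) / k
t = ln(140/24.4) / 0.03466 = 1.747 / 0.03466 ≈ 50.4 hours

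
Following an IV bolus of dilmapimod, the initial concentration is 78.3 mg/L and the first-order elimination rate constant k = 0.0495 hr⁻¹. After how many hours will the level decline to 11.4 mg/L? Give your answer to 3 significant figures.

38.9 hours

C(t) = C₀ e^(−kt)  ⇒  t = ln(C₀/C) / k
t = ln(78.3/11.4) / 0.04950 = 1.927 / 0.04950 ≈ 38.9 hours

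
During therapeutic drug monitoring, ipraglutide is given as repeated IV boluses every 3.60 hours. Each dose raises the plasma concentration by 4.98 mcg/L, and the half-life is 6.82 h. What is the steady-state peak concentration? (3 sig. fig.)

16.3 mcg/L

k = ln 2 / 6.82 = 0.1016 h⁻¹
Fraction remaining after one interval: e^(−kτ) = e^(−0.1016 × 3.60) = 0.6936
R = 1 / (1 − 0.6936) = 3.264
Css,max = 4.98 × 3.264 ≈ 16.3 mcg/L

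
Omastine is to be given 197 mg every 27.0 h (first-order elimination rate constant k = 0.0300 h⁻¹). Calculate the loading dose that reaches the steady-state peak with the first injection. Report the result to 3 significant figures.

355 mg

Accumulation ratio R = 1 / (1 − e^(−kτ)) = 1 / (1 − e^(−0.03000×27.0)) = 1 / (1 − 0.4449) = 1.801
Loading dose = maintenance dose × R = 197 × 1.801 ≈ 355 mg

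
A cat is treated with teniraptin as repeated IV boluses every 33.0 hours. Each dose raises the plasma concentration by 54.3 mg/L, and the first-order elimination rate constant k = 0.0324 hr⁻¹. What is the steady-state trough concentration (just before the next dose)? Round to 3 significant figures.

Fraction remaining after one interval: e^(−kτ) = e^(−0.03240 × 33.0) = 0.3433
R = 1 / (1 − 0.3433) = 1.523
Css,max = 54.3 × 1.523 = 82.68 mg/L
Css,min = Css,max × e^(−kτ) = 82.68 × 0.3433 ≈ 28.4 mg/L

28.4 mg/L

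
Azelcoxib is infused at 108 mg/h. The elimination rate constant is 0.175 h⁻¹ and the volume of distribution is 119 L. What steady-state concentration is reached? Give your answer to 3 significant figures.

5.19 µg/mL

CL = k · V = 0.175 × 119 = 20.82 L/h
Css = rate / CL = 108 / 20.82 ≈ 5.19 µg/mL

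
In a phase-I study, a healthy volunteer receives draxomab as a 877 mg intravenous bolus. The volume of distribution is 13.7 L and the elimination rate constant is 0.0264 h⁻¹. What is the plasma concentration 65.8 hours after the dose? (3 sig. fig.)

11.3 µg/mL

C₀ = dose / V = 877 / 13.7 = 64.01 µg/mL
C(t) = C₀ e^(−kt) = 64.01 × e^(−0.02640 × 65.8) = 64.01 × e^(−1.737) = 64.01 × 0.1760 ≈ 11.3 µg/mL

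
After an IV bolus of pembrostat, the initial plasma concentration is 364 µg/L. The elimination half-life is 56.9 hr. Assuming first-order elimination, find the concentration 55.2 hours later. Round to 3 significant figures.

k = ln 2 / 56.9 = 0.01218 hr⁻¹
C(t) = C₀ e^(−kt) = 364 × e^(−0.01218 × 55.2) = 364 × e^(−0.6724) = 364 × 0.5105 ≈ 186 µg/L

186 µg/L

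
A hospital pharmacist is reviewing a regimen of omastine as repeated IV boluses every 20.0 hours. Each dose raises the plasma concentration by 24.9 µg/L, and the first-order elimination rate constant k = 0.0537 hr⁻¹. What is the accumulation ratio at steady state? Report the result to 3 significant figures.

1.52

Fraction remaining after one interval: e^(−kτ) = e^(−0.05370 × 20.0) = 0.3416
R = 1 / (1 − 0.3416) = 1 / 0.6584 ≈ 1.52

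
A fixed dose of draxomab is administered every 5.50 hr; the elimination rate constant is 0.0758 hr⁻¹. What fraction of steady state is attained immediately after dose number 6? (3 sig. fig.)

f_n = 1 − e^(−nkτ) = 1 − e^(−6 × 0.07580 × 5.50) = 1 − e^(−2.501) = 1 − 0.08197 ≈ 0.918

0.918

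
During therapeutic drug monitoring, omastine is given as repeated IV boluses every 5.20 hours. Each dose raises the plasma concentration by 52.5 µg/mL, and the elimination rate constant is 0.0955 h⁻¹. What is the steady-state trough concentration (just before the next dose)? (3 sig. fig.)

81.6 µg/mL

Fraction remaining after one interval: e^(−kτ) = e^(−0.09550 × 5.20) = 0.6086
R = 1 / (1 − 0.6086) = 2.555
Css,max = 52.5 × 2.555 = 134.1 µg/mL
Css,min = Css,max × e^(−kτ) = 134.1 × 0.6086 ≈ 81.6 µg/mL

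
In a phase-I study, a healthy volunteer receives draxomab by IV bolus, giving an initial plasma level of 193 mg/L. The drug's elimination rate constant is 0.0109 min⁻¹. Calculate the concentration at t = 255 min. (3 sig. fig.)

12.0 mg/L

C(t) = C₀ e^(−kt) = 193 × e^(−0.01090 × 255) = 193 × e^(−2.780) = 193 × 0.06207 ≈ 12.0 mg/L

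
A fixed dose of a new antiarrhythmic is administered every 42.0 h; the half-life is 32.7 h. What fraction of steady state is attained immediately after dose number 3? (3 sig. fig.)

k = ln 2 / 32.7 = 0.02120 h⁻¹
f_n = 1 − e^(−nkτ) = 1 − e^(−3 × 0.02120 × 42.0) = 1 − e^(−2.671) = 1 − 0.06919 ≈ 0.931

0.931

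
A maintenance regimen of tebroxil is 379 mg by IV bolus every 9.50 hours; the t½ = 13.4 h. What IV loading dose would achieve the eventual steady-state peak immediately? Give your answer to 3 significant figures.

976 mg

k = ln 2 / 13.4 = 0.05173 h⁻¹
Accumulation ratio R = 1 / (1 − e^(−kτ)) = 1 / (1 − e^(−0.05173×9.50)) = 1 / (1 − 0.6118) = 2.576
Loading dose = maintenance dose × R = 379 × 2.576 ≈ 976 mg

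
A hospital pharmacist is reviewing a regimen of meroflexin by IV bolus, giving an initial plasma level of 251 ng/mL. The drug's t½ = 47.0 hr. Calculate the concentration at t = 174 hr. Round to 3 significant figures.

19.3 ng/mL

k = ln 2 / 47.0 = 0.01475 hr⁻¹
174 hr is 3.702 half-lives, so C = 251 × (1/2)^3.702 = 251 × 0.07683 ≈ 19.3 ng/mL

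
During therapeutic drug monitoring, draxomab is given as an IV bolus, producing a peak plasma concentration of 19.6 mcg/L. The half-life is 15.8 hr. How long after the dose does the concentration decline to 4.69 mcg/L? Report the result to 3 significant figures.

k = ln 2 / 15.8 = 0.04387 hr⁻¹
C(t) = C₀ e^(−kt)  ⇒  t = ln(C₀/C) / k
t = ln(19.6/4.69) / 0.04387 = 1.430 / 0.04387 ≈ 32.6 hours

32.6 hours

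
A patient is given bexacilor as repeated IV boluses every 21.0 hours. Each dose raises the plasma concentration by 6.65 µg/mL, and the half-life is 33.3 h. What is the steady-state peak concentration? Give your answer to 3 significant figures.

18.8 µg/mL

k = ln 2 / 33.3 = 0.02082 h⁻¹
Fraction remaining after one interval: e^(−kτ) = e^(−0.02082 × 21.0) = 0.6459
R = 1 / (1 − 0.6459) = 2.824
Css,max = 6.65 × 2.824 ≈ 18.8 µg/mL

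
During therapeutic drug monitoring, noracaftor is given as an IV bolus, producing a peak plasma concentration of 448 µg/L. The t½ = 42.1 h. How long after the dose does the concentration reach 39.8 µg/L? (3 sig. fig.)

k = ln 2 / 42.1 = 0.01646 h⁻¹
C(t) = C₀ e^(−kt)  ⇒  t = ln(C₀/C) / k
t = ln(448/39.8) / 0.01646 = 2.421 / 0.01646 ≈ 147 hours

147 hours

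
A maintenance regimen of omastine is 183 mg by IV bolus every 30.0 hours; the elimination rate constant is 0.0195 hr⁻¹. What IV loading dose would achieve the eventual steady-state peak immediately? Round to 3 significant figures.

413 mg

Accumulation ratio R = 1 / (1 − e^(−kτ)) = 1 / (1 − e^(−0.01950×30.0)) = 1 / (1 − 0.5571) = 2.258
Loading dose = maintenance dose × R = 183 × 2.258 ≈ 413 mg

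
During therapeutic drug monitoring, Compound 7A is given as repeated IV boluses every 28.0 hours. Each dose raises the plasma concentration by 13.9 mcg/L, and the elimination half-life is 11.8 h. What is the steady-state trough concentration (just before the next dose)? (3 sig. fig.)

3.33 mcg/L

k = ln 2 / 11.8 = 0.05874 h⁻¹
Fraction remaining after one interval: e^(−kτ) = e^(−0.05874 × 28.0) = 0.1931
R = 1 / (1 − 0.1931) = 1.239
Css,max = 13.9 × 1.239 = 17.23 mcg/L
Css,min = Css,max × e^(−kτ) = 17.23 × 0.1931 ≈ 3.33 mcg/L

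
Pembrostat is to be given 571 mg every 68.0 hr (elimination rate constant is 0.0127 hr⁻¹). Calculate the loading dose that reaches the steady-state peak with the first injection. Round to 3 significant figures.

987 mg

Accumulation ratio R = 1 / (1 − e^(−kτ)) = 1 / (1 − e^(−0.01270×68.0)) = 1 / (1 − 0.4216) = 1.729
Loading dose = maintenance dose × R = 571 × 1.729 ≈ 987 mg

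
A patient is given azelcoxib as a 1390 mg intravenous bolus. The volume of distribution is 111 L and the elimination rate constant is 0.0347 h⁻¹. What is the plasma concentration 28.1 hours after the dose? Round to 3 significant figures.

4.72 mg/L

C₀ = dose / V = 1390 / 111 = 12.52 mg/L
C(t) = C₀ e^(−kt) = 12.52 × e^(−0.03470 × 28.1) = 12.52 × e^(−0.9751) = 12.52 × 0.3772 ≈ 4.72 mg/L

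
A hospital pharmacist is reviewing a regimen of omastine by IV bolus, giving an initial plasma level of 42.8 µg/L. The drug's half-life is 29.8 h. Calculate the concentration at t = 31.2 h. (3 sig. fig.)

20.7 µg/L

k = ln 2 / 29.8 = 0.02326 h⁻¹
31.2 h is 1.047 half-lives, so C = 42.8 × (1/2)^1.047 = 42.8 × 0.4840 ≈ 20.7 µg/L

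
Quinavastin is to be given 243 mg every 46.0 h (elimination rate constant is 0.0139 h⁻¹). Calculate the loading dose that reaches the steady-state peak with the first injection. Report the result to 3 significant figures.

514 mg

Accumulation ratio R = 1 / (1 − e^(−kτ)) = 1 / (1 − e^(−0.01390×46.0)) = 1 / (1 − 0.5276) = 2.117
Loading dose = maintenance dose × R = 243 × 2.117 ≈ 514 mg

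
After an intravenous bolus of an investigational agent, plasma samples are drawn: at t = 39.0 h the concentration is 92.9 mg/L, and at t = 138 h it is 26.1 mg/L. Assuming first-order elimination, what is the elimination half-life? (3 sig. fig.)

54.1 hours

k = ln(C₁/C₂) / (t₂ − t₁) = ln(92.9/26.1) / (138 − 39.0)
  = 1.270 / 99.00 = 0.01282 h⁻¹
t½ = ln 2 / k = ln 2 / 0.01282 ≈ 54.1 hours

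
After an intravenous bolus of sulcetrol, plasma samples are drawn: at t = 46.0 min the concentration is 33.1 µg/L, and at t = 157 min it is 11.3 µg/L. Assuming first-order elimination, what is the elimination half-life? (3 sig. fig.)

71.6 minutes

k = ln(C₁/C₂) / (t₂ − t₁) = ln(33.1/11.3) / (157 − 46.0)
  = 1.075 / 111.0 = 0.009682 min⁻¹
t½ = ln 2 / k = ln 2 / 0.009682 ≈ 71.6 minutes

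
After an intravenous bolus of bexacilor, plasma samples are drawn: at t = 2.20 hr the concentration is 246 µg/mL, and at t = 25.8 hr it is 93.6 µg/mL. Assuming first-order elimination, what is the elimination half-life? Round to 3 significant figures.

k = ln(C₁/C₂) / (t₂ − t₁) = ln(246/93.6) / (25.8 − 2.20)
  = 0.9663 / 23.60 = 0.04094 hr⁻¹
t½ = ln 2 / k = ln 2 / 0.04094 ≈ 16.9 hours

16.9 hours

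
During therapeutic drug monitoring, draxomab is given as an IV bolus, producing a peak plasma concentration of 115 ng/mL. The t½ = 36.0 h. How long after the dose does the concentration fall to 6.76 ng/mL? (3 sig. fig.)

k = ln 2 / 36.0 = 0.01925 h⁻¹
C(t) = C₀ e^(−kt)  ⇒  t = ln(C₀/C) / k
t = ln(115/6.76) / 0.01925 = 2.834 / 0.01925 ≈ 147 hours

147 hours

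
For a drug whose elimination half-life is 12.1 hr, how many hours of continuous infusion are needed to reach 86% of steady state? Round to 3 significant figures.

k = ln 2 / 12.1 = 0.05728 hr⁻¹
f = 1 − e^(−kt)  ⇒  t = −ln(1 − f) / k
t = −ln(1 − 0.86) / 0.05728 = 1.966 / 0.05728 ≈ 34.3 hours

34.3 hours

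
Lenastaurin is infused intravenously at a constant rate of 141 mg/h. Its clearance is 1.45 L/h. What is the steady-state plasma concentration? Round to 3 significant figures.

Css = infusion rate / CL = 141 / 1.45 ≈ 97.2 mg/L

97.2 mg/L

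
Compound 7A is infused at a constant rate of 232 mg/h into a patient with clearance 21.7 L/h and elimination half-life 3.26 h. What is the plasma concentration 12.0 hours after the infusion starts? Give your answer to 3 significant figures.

9.86 µg/mL

Css = rate / CL = 232 / 21.7 = 10.69 µg/mL
k = ln 2 / 3.26 = 0.2126 h⁻¹
C(t) = Css (1 − e^(−kt)) = 10.69 × (1 − e^(−2.551)) = 10.69 × 0.9220 ≈ 9.86 µg/mL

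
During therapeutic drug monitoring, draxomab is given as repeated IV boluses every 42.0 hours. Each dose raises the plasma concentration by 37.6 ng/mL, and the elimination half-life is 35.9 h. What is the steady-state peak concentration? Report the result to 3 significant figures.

67.7 ng/mL

k = ln 2 / 35.9 = 0.01931 h⁻¹
Fraction remaining after one interval: e^(−kτ) = e^(−0.01931 × 42.0) = 0.4444
R = 1 / (1 − 0.4444) = 1.800
Css,max = 37.6 × 1.800 ≈ 67.7 ng/mL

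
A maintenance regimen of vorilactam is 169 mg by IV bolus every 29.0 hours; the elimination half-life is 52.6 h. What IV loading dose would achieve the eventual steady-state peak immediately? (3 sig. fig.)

532 mg

k = ln 2 / 52.6 = 0.01318 h⁻¹
Accumulation ratio R = 1 / (1 − e^(−kτ)) = 1 / (1 − e^(−0.01318×29.0)) = 1 / (1 − 0.6824) = 3.149
Loading dose = maintenance dose × R = 169 × 3.149 ≈ 532 mg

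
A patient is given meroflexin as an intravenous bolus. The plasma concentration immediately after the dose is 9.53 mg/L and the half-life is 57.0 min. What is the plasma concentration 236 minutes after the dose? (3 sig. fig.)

k = ln 2 / 57.0 = 0.01216 min⁻¹
236 min is 4.140 half-lives, so C = 9.53 × (1/2)^4.140 = 9.53 × 0.05671 ≈ 0.540 mg/L

0.540 mg/L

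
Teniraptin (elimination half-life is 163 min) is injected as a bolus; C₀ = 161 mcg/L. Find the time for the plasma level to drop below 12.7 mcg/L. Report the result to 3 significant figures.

597 minutes

k = ln 2 / 163 = 0.004252 min⁻¹
C(t) = C₀ e^(−kt)  ⇒  t = ln(C₀/C) / k
t = ln(161/12.7) / 0.004252 = 2.540 / 0.004252 ≈ 597 minutes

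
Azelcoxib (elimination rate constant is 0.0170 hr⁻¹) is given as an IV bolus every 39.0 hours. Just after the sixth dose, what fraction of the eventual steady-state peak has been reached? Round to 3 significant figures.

0.981

f_n = 1 − e^(−nkτ) = 1 − e^(−6 × 0.01700 × 39.0) = 1 − e^(−3.978) = 1 − 0.01872 ≈ 0.981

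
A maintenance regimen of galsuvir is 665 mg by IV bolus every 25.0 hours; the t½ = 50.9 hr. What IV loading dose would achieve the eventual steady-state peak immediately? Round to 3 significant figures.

k = ln 2 / 50.9 = 0.01362 hr⁻¹
Accumulation ratio R = 1 / (1 − e^(−kτ)) = 1 / (1 − e^(−0.01362×25.0)) = 1 / (1 − 0.7115) = 3.466
Loading dose = maintenance dose × R = 665 × 3.466 ≈ 2300 mg

2300 mg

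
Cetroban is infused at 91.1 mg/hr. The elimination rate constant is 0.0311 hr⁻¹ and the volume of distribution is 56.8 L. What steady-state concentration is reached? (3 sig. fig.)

CL = k · V = 0.0311 × 56.8 = 1.766 L/hr
Css = rate / CL = 91.1 / 1.766 ≈ 51.6 µg/mL

51.6 µg/mL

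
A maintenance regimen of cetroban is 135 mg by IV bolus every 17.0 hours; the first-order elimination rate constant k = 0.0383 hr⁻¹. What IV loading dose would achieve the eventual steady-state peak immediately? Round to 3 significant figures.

282 mg

Accumulation ratio R = 1 / (1 − e^(−kτ)) = 1 / (1 − e^(−0.03830×17.0)) = 1 / (1 − 0.5215) = 2.090
Loading dose = maintenance dose × R = 135 × 2.090 ≈ 282 mg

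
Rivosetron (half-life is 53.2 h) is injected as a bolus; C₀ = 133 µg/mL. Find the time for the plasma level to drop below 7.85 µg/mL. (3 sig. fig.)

k = ln 2 / 53.2 = 0.01303 h⁻¹
C(t) = C₀ e^(−kt)  ⇒  t = ln(C₀/C) / k
t = ln(133/7.85) / 0.01303 = 2.830 / 0.01303 ≈ 217 hours

217 hours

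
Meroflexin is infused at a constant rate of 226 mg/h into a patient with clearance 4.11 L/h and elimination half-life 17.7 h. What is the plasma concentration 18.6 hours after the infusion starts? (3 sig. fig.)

28.4 µg/mL

Css = rate / CL = 226 / 4.11 = 54.99 µg/mL
k = ln 2 / 17.7 = 0.03916 h⁻¹
C(t) = Css (1 − e^(−kt)) = 54.99 × (1 − e^(−0.7284)) = 54.99 × 0.5173 ≈ 28.4 µg/mL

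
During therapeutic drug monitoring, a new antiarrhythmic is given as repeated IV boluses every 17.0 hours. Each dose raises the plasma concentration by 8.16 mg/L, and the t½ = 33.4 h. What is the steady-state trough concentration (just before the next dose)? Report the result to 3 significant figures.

k = ln 2 / 33.4 = 0.02075 h⁻¹
Fraction remaining after one interval: e^(−kτ) = e^(−0.02075 × 17.0) = 0.7027
R = 1 / (1 − 0.7027) = 3.364
Css,max = 8.16 × 3.364 = 27.45 mg/L
Css,min = Css,max × e^(−kτ) = 27.45 × 0.7027 ≈ 19.3 mg/L

19.3 mg/L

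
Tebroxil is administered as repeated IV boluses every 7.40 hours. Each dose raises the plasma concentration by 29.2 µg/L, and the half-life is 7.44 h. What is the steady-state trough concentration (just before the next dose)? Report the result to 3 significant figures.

29.4 µg/L

k = ln 2 / 7.44 = 0.09316 h⁻¹
Fraction remaining after one interval: e^(−kτ) = e^(−0.09316 × 7.40) = 0.5019
R = 1 / (1 − 0.5019) = 2.007
Css,max = 29.2 × 2.007 = 58.62 µg/L
Css,min = Css,max × e^(−kτ) = 58.62 × 0.5019 ≈ 29.4 µg/L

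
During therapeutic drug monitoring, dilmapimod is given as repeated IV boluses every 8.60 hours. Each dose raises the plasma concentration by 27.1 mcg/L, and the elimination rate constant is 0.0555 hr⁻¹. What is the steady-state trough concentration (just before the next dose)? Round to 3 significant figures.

Fraction remaining after one interval: e^(−kτ) = e^(−0.05550 × 8.60) = 0.6205
R = 1 / (1 − 0.6205) = 2.635
Css,max = 27.1 × 2.635 = 71.40 mcg/L
Css,min = Css,max × e^(−kτ) = 71.40 × 0.6205 ≈ 44.3 mcg/L

44.3 mcg/L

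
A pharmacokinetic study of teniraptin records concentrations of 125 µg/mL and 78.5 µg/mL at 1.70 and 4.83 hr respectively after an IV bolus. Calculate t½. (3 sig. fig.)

k = ln(C₁/C₂) / (t₂ − t₁) = ln(125/78.5) / (4.83 − 1.70)
  = 0.4652 / 3.130 = 0.1486 hr⁻¹
t½ = ln 2 / k = ln 2 / 0.1486 ≈ 4.66 hours

4.66 hours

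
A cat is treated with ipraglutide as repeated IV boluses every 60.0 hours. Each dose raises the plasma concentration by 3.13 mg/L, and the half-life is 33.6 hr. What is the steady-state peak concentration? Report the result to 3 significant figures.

4.41 mg/L

k = ln 2 / 33.6 = 0.02063 hr⁻¹
Fraction remaining after one interval: e^(−kτ) = e^(−0.02063 × 60.0) = 0.2900
R = 1 / (1 − 0.2900) = 1.409
Css,max = 3.13 × 1.409 ≈ 4.41 mg/L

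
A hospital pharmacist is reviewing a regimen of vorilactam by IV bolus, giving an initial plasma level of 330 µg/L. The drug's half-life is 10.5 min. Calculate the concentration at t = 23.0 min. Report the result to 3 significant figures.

k = ln 2 / 10.5 = 0.06601 min⁻¹
23.0 min is 2.190 half-lives, so C = 330 × (1/2)^2.190 = 330 × 0.2191 ≈ 72.3 µg/L

72.3 µg/L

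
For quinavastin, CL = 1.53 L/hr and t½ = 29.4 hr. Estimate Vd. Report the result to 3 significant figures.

k = ln 2 / t½ = ln 2 / 29.4 = 0.02358 hr⁻¹
V = CL / k = 1.53 / 0.02358 ≈ 64.9 L

64.9 L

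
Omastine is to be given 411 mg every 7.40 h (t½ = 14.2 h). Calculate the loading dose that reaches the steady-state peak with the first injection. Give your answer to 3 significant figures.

k = ln 2 / 14.2 = 0.04881 h⁻¹
Accumulation ratio R = 1 / (1 − e^(−kτ)) = 1 / (1 − e^(−0.04881×7.40)) = 1 / (1 − 0.6968) = 3.298
Loading dose = maintenance dose × R = 411 × 3.298 ≈ 1360 mg

1360 mg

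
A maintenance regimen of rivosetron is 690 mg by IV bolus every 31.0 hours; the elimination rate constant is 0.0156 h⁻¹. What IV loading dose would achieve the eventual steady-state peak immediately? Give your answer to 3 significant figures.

1800 mg

Accumulation ratio R = 1 / (1 − e^(−kτ)) = 1 / (1 − e^(−0.01560×31.0)) = 1 / (1 − 0.6166) = 2.608
Loading dose = maintenance dose × R = 690 × 2.608 ≈ 1800 mg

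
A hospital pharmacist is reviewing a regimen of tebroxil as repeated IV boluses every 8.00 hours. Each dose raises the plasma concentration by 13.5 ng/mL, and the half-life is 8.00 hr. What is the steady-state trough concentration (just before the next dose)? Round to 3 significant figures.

k = ln 2 / 8.00 = 0.08664 hr⁻¹
Fraction remaining after one interval: e^(−kτ) = e^(−0.08664 × 8.00) = 0.5000
R = 1 / (1 − 0.5000) = 2.000
Css,max = 13.5 × 2.000 = 27.00 ng/mL
Css,min = Css,max × e^(−kτ) = 27.00 × 0.5000 ≈ 13.5 ng/mL

13.5 ng/mL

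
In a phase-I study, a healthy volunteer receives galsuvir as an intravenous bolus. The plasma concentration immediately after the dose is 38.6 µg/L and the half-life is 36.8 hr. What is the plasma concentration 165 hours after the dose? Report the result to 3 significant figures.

1.73 µg/L

k = ln 2 / 36.8 = 0.01884 hr⁻¹
C(t) = C₀ e^(−kt) = 38.6 × e^(−0.01884 × 165) = 38.6 × e^(−3.108) = 38.6 × 0.04470 ≈ 1.73 µg/L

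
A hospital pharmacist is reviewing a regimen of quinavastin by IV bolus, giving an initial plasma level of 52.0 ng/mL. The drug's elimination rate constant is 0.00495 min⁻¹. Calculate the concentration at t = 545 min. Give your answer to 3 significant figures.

3.50 ng/mL

C(t) = C₀ e^(−kt) = 52.0 × e^(−0.004950 × 545) = 52.0 × e^(−2.698) = 52.0 × 0.06736 ≈ 3.50 ng/mL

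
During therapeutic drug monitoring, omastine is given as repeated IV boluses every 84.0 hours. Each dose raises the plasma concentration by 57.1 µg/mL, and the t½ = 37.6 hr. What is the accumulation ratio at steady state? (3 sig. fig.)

k = ln 2 / 37.6 = 0.01843 hr⁻¹
Fraction remaining after one interval: e^(−kτ) = e^(−0.01843 × 84.0) = 0.2126
R = 1 / (1 − 0.2126) = 1 / 0.7874 ≈ 1.27

1.27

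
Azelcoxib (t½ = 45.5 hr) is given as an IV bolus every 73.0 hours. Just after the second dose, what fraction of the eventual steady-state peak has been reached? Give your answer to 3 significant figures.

k = ln 2 / 45.5 = 0.01523 hr⁻¹
f_n = 1 − e^(−nkτ) = 1 − e^(−2 × 0.01523 × 73.0) = 1 − e^(−2.224) = 1 − 0.1082 ≈ 0.892

0.892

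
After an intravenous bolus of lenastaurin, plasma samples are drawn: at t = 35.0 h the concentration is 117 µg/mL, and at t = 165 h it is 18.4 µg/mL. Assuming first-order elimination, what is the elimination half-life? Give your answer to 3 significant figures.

48.7 hours

k = ln(C₁/C₂) / (t₂ − t₁) = ln(117/18.4) / (165 − 35.0)
  = 1.850 / 130.0 = 0.01423 h⁻¹
t½ = ln 2 / k = ln 2 / 0.01423 ≈ 48.7 hours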